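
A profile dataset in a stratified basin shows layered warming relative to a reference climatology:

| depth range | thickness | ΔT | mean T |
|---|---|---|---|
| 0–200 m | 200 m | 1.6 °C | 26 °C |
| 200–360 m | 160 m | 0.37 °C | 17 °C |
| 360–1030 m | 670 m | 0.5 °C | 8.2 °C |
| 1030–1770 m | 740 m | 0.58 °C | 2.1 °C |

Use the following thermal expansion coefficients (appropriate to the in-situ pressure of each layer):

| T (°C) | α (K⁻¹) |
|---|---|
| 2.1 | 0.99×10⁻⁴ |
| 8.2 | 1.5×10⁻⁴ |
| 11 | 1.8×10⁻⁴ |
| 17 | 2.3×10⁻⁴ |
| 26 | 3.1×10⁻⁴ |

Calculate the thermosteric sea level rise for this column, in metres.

Layer 1 at 26 °C → α = 3.1×10⁻⁴ K⁻¹
Layer 2 at 17 °C → α = 2.3×10⁻⁴ K⁻¹
Layer 3 at 8.2 °C → α = 1.5×10⁻⁴ K⁻¹
Layer 4 at 2.1 °C → α = 0.99×10⁻⁴ K⁻¹
1.6 × 3.1×10⁻⁴ × 200 = 0.09920 m
200–360 m: 160 × 0.37 × 2.3×10⁻⁴ = 0.013616 m
Layer 3: 0.5 × 1.5×10⁻⁴ × 670 = 0.05025 m
1030–1770 m: 740 × 0.99×10⁻⁴ × 0.58 = 0.0424908 m
Δh = 0.09920 + 0.013616 + 0.05025 + 0.0424908 = 0.2055568 m

about 0.206 m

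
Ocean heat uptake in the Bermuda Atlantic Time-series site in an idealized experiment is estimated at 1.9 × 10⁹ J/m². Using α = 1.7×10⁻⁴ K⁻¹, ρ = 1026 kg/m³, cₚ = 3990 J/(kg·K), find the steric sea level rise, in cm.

Δh = αQ/(ρcₚ) = 1.7×10⁻⁴ × 1.9×10⁹ / (1026 × 3990) ≈ 0.078901 m

7.89 cm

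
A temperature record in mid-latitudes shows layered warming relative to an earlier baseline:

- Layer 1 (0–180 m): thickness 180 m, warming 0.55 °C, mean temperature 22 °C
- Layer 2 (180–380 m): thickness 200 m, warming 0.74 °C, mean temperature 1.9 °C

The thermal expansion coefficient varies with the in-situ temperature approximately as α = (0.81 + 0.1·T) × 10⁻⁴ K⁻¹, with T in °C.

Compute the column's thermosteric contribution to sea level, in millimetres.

Δh ≈ 44.6 mm

Layer 1: α = (0.81 + 0.1×22)×10⁻⁴ = 3.01×10⁻⁴ K⁻¹
Layer 2: α = (0.81 + 0.1×1.9)×10⁻⁴ = 1×10⁻⁴ K⁻¹
0.55 × 3.01×10⁻⁴ × 180 = 0.029799 m
200 × 1×10⁻⁴ × 0.74 = 0.01480 m
Δh = 0.029799 + 0.01480 = 0.044599 m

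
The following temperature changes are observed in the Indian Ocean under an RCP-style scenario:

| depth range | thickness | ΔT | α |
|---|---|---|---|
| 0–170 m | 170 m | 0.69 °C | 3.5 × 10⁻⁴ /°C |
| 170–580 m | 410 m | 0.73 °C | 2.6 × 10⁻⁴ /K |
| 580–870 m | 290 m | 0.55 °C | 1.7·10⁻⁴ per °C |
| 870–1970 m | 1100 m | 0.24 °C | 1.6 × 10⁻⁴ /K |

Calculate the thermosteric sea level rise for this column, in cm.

0–170 m: 170 × 0.69 × 3.5×10⁻⁴ = 0.041055 m
0.73 × 410 × 2.6×10⁻⁴ = 0.077818 m
290 × 1.7×10⁻⁴ × 0.55 = 0.027115 m
Layer 4: 1.6×10⁻⁴ × 1100 × 0.24 = 0.04224 m
Δh = 0.041055 + 0.077818 + 0.027115 + 0.04224 = 0.188228 m

Δh = 19 cm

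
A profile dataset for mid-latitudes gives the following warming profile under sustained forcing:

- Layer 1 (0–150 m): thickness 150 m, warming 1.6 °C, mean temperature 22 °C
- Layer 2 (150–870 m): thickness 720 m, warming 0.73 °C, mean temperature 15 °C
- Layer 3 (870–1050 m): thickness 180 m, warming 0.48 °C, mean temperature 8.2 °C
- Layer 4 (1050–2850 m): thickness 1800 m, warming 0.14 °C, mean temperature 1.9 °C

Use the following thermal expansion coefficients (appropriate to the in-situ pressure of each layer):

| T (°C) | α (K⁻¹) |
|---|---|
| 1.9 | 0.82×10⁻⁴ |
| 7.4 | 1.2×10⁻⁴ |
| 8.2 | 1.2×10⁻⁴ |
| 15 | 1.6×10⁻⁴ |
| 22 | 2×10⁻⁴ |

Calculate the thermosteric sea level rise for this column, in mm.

Layer 1 at 22 °C → α = 2×10⁻⁴ K⁻¹
Layer 2 at 15 °C → α = 1.6×10⁻⁴ K⁻¹
Layer 3 at 8.2 °C → α = 1.2×10⁻⁴ K⁻¹
Layer 4 at 1.9 °C → α = 0.82×10⁻⁴ K⁻¹
Layer 1: 150 × 2×10⁻⁴ × 1.6 = 0.04800 m
1.6×10⁻⁴ × 720 × 0.73 = 0.084096 m
870–1050 m: 1.2×10⁻⁴ × 180 × 0.48 = 0.010368 m
Layer 4: 0.14 × 0.82×10⁻⁴ × 1800 = 0.020664 m
Δh = 0.04800 + 0.084096 + 0.010368 + 0.020664 = 0.163128 m ≈ 160 mm

160 mm of thermosteric rise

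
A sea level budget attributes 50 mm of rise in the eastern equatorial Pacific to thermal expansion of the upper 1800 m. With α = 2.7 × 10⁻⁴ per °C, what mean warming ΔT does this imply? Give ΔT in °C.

ΔT = Δh/(αH) = 0.05 / (2.7×10⁻⁴ × 1800) ≈ 0.1029 °C

about 0.103 °C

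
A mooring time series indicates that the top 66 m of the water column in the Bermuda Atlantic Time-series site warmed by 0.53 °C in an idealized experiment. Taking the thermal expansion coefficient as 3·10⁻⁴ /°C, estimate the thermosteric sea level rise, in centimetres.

Δh = αΔT·H = 3×10⁻⁴ × 0.53 × 66 = 0.010494 m

Δh = 1.05 cm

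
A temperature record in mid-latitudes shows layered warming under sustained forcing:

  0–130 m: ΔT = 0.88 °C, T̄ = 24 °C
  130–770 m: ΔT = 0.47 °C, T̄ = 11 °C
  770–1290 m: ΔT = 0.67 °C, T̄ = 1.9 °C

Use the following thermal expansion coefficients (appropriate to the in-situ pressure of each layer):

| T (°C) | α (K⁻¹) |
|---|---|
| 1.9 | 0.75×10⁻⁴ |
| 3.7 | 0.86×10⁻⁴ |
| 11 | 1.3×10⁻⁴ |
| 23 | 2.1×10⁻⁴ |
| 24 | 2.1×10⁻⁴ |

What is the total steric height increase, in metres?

0.0893 m of thermosteric rise

Layer 1 at 24 °C → α = 2.1×10⁻⁴ K⁻¹
Layer 2 at 11 °C → α = 1.3×10⁻⁴ K⁻¹
Layer 3 at 1.9 °C → α = 0.75×10⁻⁴ K⁻¹
0–130 m: 130 × 2.1×10⁻⁴ × 0.88 = 0.024024 m
Layer 2: 640 × 1.3×10⁻⁴ × 0.47 = 0.039104 m
520 × 0.75×10⁻⁴ × 0.67 = 0.02613 m
Δh = 0.024024 + 0.039104 + 0.02613 = 0.089258 m ≈ 0.0893 m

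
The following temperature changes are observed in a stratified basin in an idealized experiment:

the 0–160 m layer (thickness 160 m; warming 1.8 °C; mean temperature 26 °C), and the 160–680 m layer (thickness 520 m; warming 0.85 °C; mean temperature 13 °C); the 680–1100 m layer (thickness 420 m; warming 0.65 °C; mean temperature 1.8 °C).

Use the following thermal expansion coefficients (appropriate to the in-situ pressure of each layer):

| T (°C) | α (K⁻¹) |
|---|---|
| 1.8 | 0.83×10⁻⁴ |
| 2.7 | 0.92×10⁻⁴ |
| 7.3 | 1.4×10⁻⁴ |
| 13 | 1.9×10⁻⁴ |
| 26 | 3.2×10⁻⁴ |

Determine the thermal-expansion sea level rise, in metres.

Layer 1 at 26 °C → α = 3.2×10⁻⁴ K⁻¹
Layer 2 at 13 °C → α = 1.9×10⁻⁴ K⁻¹
Layer 3 at 1.8 °C → α = 0.83×10⁻⁴ K⁻¹
3.2×10⁻⁴ × 160 × 1.8 = 0.09216 m
Layer 2: 1.9×10⁻⁴ × 520 × 0.85 = 0.08398 m
680–1100 m: 420 × 0.65 × 0.83×10⁻⁴ = 0.022659 m
Δh = 0.09216 + 0.08398 + 0.022659 = 0.198799 m

0.199 m of thermosteric rise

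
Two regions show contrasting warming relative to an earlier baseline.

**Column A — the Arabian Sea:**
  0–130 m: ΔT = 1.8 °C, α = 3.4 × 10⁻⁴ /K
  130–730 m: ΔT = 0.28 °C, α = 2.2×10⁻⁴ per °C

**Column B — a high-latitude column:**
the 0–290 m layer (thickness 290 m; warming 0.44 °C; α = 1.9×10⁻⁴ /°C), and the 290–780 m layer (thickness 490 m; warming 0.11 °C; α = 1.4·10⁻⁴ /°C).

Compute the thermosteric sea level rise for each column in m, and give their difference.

A Layer 1: 130 × 3.4×10⁻⁴ × 1.8 = 0.07956 m
A Layer 2: 0.28 × 2.2×10⁻⁴ × 600 = 0.03696 m
A total: 0.11652 m
B 0–290 m: 1.9×10⁻⁴ × 290 × 0.44 = 0.024244 m
B 1.4×10⁻⁴ × 490 × 0.11 = 0.007546 m
B total: 0.03179 m
Difference: 0.11652 − 0.03179 = 0.08473 m

A: 0.117 m; B: 0.0318 m; difference 0.0847 m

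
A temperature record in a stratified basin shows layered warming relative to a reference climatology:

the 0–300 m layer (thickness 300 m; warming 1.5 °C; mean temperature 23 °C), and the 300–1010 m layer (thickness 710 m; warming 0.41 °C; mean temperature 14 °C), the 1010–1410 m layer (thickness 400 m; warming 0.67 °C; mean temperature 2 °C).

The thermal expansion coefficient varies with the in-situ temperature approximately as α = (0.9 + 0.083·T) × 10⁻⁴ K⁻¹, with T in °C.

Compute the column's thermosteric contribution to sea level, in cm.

Layer 1: α = (0.9 + 0.083×23)×10⁻⁴ = 2.809×10⁻⁴ K⁻¹
Layer 2: α = (0.9 + 0.083×14)×10⁻⁴ = 2.062×10⁻⁴ K⁻¹
Layer 3: α = (0.9 + 0.083×2)×10⁻⁴ = 1.066×10⁻⁴ K⁻¹
Layer 1: 1.5 × 2.809×10⁻⁴ × 300 = 0.126405 m
Layer 2: 2.062×10⁻⁴ × 0.41 × 710 = 0.06002482 m
Layer 3: 400 × 1.066×10⁻⁴ × 0.67 = 0.0285688 m
Δh = 0.126405 + 0.06002482 + 0.0285688 = 0.21499862 m

Δh ≈ 21 cm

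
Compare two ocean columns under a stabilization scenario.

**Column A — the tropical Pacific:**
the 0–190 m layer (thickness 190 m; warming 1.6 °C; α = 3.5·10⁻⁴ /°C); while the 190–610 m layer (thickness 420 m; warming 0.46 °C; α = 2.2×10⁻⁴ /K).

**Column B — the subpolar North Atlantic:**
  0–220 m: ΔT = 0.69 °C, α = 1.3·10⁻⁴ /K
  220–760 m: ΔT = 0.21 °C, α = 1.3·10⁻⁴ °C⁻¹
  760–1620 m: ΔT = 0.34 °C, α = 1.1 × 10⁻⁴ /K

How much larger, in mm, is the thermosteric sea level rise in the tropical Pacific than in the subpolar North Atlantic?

82 mm

A Layer 1: 190 × 1.6 × 3.5×10⁻⁴ = 0.10640 m
A Layer 2: 2.2×10⁻⁴ × 420 × 0.46 = 0.042504 m
A total: 0.148904 m
B 0–220 m: 0.69 × 1.3×10⁻⁴ × 220 = 0.019734 m
B 220–760 m: 0.21 × 540 × 1.3×10⁻⁴ = 0.014742 m
B 0.34 × 1.1×10⁻⁴ × 860 = 0.032164 m
B total: 0.06664 m
Difference: 0.148904 − 0.06664 = 0.082264 m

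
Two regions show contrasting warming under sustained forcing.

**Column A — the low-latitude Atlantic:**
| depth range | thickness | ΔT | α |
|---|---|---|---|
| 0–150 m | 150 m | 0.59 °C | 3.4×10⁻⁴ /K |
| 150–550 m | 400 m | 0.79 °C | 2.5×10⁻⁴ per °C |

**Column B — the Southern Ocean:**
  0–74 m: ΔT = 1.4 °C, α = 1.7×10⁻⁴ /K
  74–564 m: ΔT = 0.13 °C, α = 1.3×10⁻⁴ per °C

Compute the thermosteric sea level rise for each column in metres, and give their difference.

A 0.59 × 3.4×10⁻⁴ × 150 = 0.03009 m
A Layer 2: 400 × 0.79 × 2.5×10⁻⁴ = 0.07900 m
A total: 0.10909 m
B 74 × 1.4 × 1.7×10⁻⁴ = 0.017612 m
B 74–564 m: 490 × 0.13 × 1.3×10⁻⁴ = 0.008281 m
B total: 0.025893 m
Difference: 0.10909 − 0.025893 = 0.083197 m

Δh_A ≈ 0.11 m, Δh_B ≈ 0.026 m; difference ≈ 0.083 m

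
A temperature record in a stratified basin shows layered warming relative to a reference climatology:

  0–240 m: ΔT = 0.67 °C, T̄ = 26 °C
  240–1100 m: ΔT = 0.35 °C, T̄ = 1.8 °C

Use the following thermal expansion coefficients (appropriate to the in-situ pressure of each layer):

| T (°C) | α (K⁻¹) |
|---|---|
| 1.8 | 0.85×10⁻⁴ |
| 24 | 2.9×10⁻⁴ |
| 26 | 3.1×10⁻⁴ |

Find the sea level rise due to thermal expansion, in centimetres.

Layer 1 at 26 °C → α = 3.1×10⁻⁴ K⁻¹
Layer 2 at 1.8 °C → α = 0.85×10⁻⁴ K⁻¹
0–240 m: 240 × 3.1×10⁻⁴ × 0.67 = 0.049848 m
240–1100 m: 0.85×10⁻⁴ × 0.35 × 860 = 0.025585 m
Δh = 0.049848 + 0.025585 = 0.075433 m

7.5 cm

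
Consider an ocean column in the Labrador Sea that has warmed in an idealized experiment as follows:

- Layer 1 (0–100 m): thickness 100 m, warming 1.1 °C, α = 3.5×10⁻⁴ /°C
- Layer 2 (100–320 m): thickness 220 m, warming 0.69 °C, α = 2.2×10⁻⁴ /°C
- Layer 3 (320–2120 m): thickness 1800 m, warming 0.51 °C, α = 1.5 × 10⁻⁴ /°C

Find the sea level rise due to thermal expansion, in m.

0.210 m

3.5×10⁻⁴ × 100 × 1.1 = 0.03850 m
100–320 m: 220 × 2.2×10⁻⁴ × 0.69 = 0.033396 m
Layer 3: 1800 × 1.5×10⁻⁴ × 0.51 = 0.13770 m
Δh = 0.03850 + 0.033396 + 0.13770 = 0.209596 m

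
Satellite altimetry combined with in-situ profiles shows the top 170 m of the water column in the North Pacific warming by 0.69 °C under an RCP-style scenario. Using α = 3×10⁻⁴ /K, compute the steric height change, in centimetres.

3.5 cm

Δh = αΔT·H = 3×10⁻⁴ × 0.69 × 170 = 0.03519 m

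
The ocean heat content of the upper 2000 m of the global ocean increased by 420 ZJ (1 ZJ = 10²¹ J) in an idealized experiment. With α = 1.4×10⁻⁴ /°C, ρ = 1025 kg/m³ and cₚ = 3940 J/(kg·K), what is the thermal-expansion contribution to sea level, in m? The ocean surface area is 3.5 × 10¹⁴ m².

Per unit area: Q = 420×10²¹ / (3.5×10¹⁴) = 1.2×10⁹ J/m²
Δh = αQ/(ρcₚ) = 1.4×10⁻⁴ × 1.2×10⁹ / (1025 × 3940) ≈ 0.04160 m

about 0.042 m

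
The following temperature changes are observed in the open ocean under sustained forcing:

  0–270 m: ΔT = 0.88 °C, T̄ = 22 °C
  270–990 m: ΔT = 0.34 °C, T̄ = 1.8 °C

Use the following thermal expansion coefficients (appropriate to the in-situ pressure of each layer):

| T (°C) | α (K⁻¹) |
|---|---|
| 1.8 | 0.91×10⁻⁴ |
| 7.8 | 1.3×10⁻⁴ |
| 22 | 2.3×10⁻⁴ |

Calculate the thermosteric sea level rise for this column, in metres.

Δh = 0.0769 m

Layer 1 at 22 °C → α = 2.3×10⁻⁴ K⁻¹
Layer 2 at 1.8 °C → α = 0.91×10⁻⁴ K⁻¹
Layer 1: 2.3×10⁻⁴ × 270 × 0.88 = 0.054648 m
270–990 m: 720 × 0.91×10⁻⁴ × 0.34 = 0.0222768 m
Δh = 0.054648 + 0.0222768 = 0.0769248 m ≈ 0.0769 m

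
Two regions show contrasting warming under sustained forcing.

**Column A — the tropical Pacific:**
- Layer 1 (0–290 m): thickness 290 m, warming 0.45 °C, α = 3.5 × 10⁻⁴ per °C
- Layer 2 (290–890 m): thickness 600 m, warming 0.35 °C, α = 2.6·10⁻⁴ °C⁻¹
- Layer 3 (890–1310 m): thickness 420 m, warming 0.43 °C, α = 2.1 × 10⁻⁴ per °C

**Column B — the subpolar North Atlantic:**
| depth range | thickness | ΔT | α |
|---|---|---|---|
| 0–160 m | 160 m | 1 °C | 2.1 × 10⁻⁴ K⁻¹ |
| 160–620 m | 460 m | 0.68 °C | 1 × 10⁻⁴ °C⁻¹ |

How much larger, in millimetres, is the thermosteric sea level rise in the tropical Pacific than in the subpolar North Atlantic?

Δh_A − Δh_B ≈ 73 mm

A 290 × 0.45 × 3.5×10⁻⁴ = 0.045675 m
A Layer 2: 600 × 0.35 × 2.6×10⁻⁴ = 0.05460 m
A 890–1310 m: 0.43 × 420 × 2.1×10⁻⁴ = 0.037926 m
A total: 0.138201 m
B 0–160 m: 160 × 1 × 2.1×10⁻⁴ = 0.03360 m
B 0.68 × 460 × 1×10⁻⁴ = 0.03128 m
B total: 0.06488 m
Difference: 0.138201 − 0.06488 = 0.073321 m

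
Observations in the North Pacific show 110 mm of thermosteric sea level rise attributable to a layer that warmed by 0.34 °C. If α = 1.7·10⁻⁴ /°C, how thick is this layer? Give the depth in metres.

about 1900 m

H = Δh/(αΔT) = 0.11 / (1.7×10⁻⁴ × 0.34) ≈ 1903 m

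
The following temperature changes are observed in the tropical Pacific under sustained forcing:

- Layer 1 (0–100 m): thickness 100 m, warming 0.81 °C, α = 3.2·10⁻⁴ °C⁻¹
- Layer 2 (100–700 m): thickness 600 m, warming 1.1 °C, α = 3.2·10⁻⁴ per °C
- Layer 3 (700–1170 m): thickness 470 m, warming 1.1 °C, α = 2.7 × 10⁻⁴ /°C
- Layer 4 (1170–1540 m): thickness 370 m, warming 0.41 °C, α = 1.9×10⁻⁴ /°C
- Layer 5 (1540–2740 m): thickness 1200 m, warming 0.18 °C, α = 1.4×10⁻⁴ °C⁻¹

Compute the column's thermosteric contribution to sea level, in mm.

0–100 m: 3.2×10⁻⁴ × 0.81 × 100 = 0.02592 m
Layer 2: 1.1 × 600 × 3.2×10⁻⁴ = 0.21120 m
700–1170 m: 470 × 2.7×10⁻⁴ × 1.1 = 0.13959 m
1170–1540 m: 370 × 0.41 × 1.9×10⁻⁴ = 0.028823 m
1540–2740 m: 0.18 × 1200 × 1.4×10⁻⁴ = 0.03024 m
Δh = 0.02592 + 0.21120 + 0.13959 + 0.028823 + 0.03024 = 0.435773 m ≈ 436 mm

about 436 mm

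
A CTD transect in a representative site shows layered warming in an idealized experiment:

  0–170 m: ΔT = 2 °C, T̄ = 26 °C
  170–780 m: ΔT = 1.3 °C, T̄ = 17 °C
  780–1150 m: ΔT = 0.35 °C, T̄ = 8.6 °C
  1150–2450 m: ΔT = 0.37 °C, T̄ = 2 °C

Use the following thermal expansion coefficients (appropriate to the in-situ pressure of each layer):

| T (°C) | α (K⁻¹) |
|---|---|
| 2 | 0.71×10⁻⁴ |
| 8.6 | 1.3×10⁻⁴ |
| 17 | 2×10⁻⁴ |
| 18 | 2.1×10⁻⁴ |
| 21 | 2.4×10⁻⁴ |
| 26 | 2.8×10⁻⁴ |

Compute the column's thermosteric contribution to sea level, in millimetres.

Layer 1 at 26 °C → α = 2.8×10⁻⁴ K⁻¹
Layer 2 at 17 °C → α = 2×10⁻⁴ K⁻¹
Layer 3 at 8.6 °C → α = 1.3×10⁻⁴ K⁻¹
Layer 4 at 2 °C → α = 0.71×10⁻⁴ K⁻¹
2.8×10⁻⁴ × 2 × 170 = 0.09520 m
170–780 m: 1.3 × 610 × 2×10⁻⁴ = 0.15860 m
Layer 3: 1.3×10⁻⁴ × 0.35 × 370 = 0.016835 m
1300 × 0.71×10⁻⁴ × 0.37 = 0.034151 m
Δh = 0.09520 + 0.15860 + 0.016835 + 0.034151 = 0.304786 m

about 305 mm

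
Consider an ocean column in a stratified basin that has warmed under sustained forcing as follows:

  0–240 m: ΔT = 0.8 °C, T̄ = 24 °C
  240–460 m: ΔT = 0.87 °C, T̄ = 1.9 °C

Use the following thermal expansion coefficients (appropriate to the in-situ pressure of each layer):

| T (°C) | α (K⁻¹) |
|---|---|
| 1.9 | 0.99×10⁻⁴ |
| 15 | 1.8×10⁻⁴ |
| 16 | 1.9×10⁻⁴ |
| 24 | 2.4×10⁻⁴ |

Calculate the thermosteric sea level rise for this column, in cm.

6.5 cm

Layer 1 at 24 °C → α = 2.4×10⁻⁴ K⁻¹
Layer 2 at 1.9 °C → α = 0.99×10⁻⁴ K⁻¹
2.4×10⁻⁴ × 0.8 × 240 = 0.04608 m
0.87 × 220 × 0.99×10⁻⁴ = 0.0189486 m
Δh = 0.04608 + 0.0189486 = 0.0650286 m ≈ 6.5 cm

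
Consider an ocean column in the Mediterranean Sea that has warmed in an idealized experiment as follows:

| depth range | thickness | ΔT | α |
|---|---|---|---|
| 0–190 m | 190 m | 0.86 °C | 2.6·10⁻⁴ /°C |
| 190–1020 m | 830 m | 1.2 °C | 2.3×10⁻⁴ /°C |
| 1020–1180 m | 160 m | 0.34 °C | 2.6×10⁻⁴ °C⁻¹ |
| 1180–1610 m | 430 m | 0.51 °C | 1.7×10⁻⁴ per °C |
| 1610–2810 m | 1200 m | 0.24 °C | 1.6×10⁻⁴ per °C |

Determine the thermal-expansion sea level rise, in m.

0.369 m

Layer 1: 2.6×10⁻⁴ × 190 × 0.86 = 0.042484 m
190–1020 m: 830 × 2.3×10⁻⁴ × 1.2 = 0.22908 m
Layer 3: 0.34 × 2.6×10⁻⁴ × 160 = 0.014144 m
1180–1610 m: 1.7×10⁻⁴ × 430 × 0.51 = 0.037281 m
1.6×10⁻⁴ × 0.24 × 1200 = 0.04608 m
Δh = 0.042484 + 0.22908 + 0.014144 + 0.037281 + 0.04608 = 0.369069 m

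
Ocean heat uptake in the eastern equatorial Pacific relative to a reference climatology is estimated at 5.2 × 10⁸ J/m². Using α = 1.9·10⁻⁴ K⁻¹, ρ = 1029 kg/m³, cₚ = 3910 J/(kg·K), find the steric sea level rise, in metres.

Δh = αQ/(ρcₚ) = 1.9×10⁻⁴ × 5.2×10⁸ / (1029 × 3910) ≈ 0.024556 m

about 0.0246 m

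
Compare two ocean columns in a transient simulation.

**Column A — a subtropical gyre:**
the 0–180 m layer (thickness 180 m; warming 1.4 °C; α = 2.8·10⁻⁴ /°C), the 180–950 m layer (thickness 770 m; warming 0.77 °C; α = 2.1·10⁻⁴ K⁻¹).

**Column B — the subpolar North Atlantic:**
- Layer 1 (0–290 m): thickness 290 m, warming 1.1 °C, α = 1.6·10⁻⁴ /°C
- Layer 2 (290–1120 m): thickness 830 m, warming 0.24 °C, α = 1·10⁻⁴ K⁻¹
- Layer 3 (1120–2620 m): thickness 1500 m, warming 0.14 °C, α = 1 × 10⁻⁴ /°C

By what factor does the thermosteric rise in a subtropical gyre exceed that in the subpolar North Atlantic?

≈ 2.1×

A 0–180 m: 180 × 1.4 × 2.8×10⁻⁴ = 0.07056 m
A 180–950 m: 770 × 0.77 × 2.1×10⁻⁴ = 0.124509 m
A total: 0.195069 m
B 0–290 m: 1.6×10⁻⁴ × 290 × 1.1 = 0.05104 m
B 1×10⁻⁴ × 830 × 0.24 = 0.01992 m
B 1120–2620 m: 1×10⁻⁴ × 1500 × 0.14 = 0.02100 m
B total: 0.09196 m
Ratio: 0.195069 / 0.09196 ≈ 2.121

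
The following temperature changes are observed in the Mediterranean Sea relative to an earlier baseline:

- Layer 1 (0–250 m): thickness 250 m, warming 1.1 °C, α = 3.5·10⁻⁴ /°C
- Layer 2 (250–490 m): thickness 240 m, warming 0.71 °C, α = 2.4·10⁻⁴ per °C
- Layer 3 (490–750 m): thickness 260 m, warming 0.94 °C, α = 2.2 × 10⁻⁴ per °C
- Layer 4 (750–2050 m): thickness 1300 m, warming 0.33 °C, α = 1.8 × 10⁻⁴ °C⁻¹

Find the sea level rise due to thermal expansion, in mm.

0–250 m: 1.1 × 3.5×10⁻⁴ × 250 = 0.09625 m
Layer 2: 240 × 2.4×10⁻⁴ × 0.71 = 0.040896 m
Layer 3: 260 × 2.2×10⁻⁴ × 0.94 = 0.053768 m
Layer 4: 1.8×10⁻⁴ × 0.33 × 1300 = 0.07722 m
Δh = 0.09625 + 0.040896 + 0.053768 + 0.07722 = 0.268134 m

about 268 mm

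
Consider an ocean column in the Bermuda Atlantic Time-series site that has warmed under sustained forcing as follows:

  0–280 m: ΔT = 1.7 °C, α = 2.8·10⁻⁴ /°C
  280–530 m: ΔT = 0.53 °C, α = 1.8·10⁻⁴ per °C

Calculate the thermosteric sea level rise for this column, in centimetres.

Δh ≈ 15.7 cm

0–280 m: 280 × 1.7 × 2.8×10⁻⁴ = 0.13328 m
280–530 m: 1.8×10⁻⁴ × 250 × 0.53 = 0.02385 m
Δh = 0.13328 + 0.02385 = 0.15713 m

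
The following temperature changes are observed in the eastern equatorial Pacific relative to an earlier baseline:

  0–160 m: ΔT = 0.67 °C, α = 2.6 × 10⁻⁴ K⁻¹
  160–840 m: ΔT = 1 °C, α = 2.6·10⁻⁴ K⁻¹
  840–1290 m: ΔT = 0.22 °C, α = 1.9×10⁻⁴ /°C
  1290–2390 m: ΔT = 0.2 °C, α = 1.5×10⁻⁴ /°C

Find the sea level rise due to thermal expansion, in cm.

0–160 m: 0.67 × 2.6×10⁻⁴ × 160 = 0.027872 m
Layer 2: 2.6×10⁻⁴ × 680 × 1 = 0.17680 m
840–1290 m: 1.9×10⁻⁴ × 0.22 × 450 = 0.01881 m
1290–2390 m: 1.5×10⁻⁴ × 0.2 × 1100 = 0.03300 m
Δh = 0.027872 + 0.17680 + 0.01881 + 0.03300 = 0.256482 m ≈ 26 cm

Δh = 26 cm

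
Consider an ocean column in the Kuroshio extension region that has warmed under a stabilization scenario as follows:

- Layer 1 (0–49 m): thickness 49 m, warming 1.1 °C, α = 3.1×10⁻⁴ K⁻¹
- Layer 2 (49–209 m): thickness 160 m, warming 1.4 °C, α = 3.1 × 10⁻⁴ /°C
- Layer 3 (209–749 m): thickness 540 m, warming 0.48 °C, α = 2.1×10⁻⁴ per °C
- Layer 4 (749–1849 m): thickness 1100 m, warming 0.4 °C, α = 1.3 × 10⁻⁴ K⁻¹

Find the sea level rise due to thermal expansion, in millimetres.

198 mm of thermosteric rise

1.1 × 3.1×10⁻⁴ × 49 = 0.016709 m
49–209 m: 1.4 × 160 × 3.1×10⁻⁴ = 0.06944 m
209–749 m: 0.48 × 2.1×10⁻⁴ × 540 = 0.054432 m
749–1849 m: 0.4 × 1100 × 1.3×10⁻⁴ = 0.05720 m
Δh = 0.016709 + 0.06944 + 0.054432 + 0.05720 = 0.197781 m ≈ 198 mm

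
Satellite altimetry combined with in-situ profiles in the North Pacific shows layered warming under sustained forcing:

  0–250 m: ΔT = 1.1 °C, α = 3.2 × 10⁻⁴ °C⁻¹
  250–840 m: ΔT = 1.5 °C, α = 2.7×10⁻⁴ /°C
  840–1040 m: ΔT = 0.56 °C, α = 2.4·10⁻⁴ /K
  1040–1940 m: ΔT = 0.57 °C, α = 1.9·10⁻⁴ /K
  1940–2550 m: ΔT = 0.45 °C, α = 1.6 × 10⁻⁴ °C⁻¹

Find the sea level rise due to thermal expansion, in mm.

Layer 1: 3.2×10⁻⁴ × 1.1 × 250 = 0.08800 m
2.7×10⁻⁴ × 1.5 × 590 = 0.23895 m
840–1040 m: 200 × 2.4×10⁻⁴ × 0.56 = 0.02688 m
1040–1940 m: 900 × 1.9×10⁻⁴ × 0.57 = 0.09747 m
0.45 × 1.6×10⁻⁴ × 610 = 0.04392 m
Δh = 0.08800 + 0.23895 + 0.02688 + 0.09747 + 0.04392 = 0.49522 m

495 mm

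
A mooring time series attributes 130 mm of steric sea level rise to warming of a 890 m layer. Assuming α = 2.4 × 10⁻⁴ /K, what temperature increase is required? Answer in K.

0.609 K

ΔT = Δh/(αH) = 0.13 / (2.4×10⁻⁴ × 890) ≈ 0.6086 K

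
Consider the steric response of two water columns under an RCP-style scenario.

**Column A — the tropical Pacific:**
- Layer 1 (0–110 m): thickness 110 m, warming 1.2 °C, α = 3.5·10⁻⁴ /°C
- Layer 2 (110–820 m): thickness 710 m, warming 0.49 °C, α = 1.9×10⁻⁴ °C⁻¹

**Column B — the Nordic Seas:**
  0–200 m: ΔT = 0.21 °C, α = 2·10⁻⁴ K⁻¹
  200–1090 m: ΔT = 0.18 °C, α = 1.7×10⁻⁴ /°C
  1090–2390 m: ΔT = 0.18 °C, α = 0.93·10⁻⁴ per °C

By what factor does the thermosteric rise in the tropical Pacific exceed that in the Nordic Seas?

A 0–110 m: 1.2 × 110 × 3.5×10⁻⁴ = 0.04620 m
A 710 × 0.49 × 1.9×10⁻⁴ = 0.066101 m
A total: 0.112301 m
B Layer 1: 200 × 2×10⁻⁴ × 0.21 = 0.00840 m
B 1.7×10⁻⁴ × 0.18 × 890 = 0.027234 m
B Layer 3: 1300 × 0.18 × 0.93×10⁻⁴ = 0.021762 m
B total: 0.057396 m
Ratio: 0.112301 / 0.057396 ≈ 1.957

a factor of 2.0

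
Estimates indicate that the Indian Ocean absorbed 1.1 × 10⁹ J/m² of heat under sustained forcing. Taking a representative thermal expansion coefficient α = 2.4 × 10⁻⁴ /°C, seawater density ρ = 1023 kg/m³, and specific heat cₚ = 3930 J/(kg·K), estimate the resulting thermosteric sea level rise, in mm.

Δh = αQ/(ρcₚ) = 2.4×10⁻⁴ × 1.1×10⁹ / (1023 × 3930) ≈ 0.065665 m

Δh = 65.7 mm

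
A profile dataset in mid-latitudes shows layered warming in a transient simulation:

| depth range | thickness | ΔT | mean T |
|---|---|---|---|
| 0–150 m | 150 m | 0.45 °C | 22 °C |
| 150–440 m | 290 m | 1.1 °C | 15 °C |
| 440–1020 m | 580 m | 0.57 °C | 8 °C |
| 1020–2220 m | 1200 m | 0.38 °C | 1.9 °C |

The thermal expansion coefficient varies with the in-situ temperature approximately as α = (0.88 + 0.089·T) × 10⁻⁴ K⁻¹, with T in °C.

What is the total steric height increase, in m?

Δh = 0.190 m

Layer 1: α = (0.88 + 0.089×22)×10⁻⁴ = 2.838×10⁻⁴ K⁻¹
Layer 2: α = (0.88 + 0.089×15)×10⁻⁴ = 2.215×10⁻⁴ K⁻¹
Layer 3: α = (0.88 + 0.089×8)×10⁻⁴ = 1.592×10⁻⁴ K⁻¹
Layer 4: α = (0.88 + 0.089×1.9)×10⁻⁴ = 1.0491×10⁻⁴ K⁻¹
0.45 × 150 × 2.838×10⁻⁴ = 0.0191565 m
Layer 2: 290 × 1.1 × 2.215×10⁻⁴ = 0.0706585 m
1.592×10⁻⁴ × 580 × 0.57 = 0.05263152 m
1.0491×10⁻⁴ × 0.38 × 1200 = 0.04783896 m
Δh = 0.0191565 + 0.0706585 + 0.05263152 + 0.04783896 = 0.19028548 m ≈ 0.190 m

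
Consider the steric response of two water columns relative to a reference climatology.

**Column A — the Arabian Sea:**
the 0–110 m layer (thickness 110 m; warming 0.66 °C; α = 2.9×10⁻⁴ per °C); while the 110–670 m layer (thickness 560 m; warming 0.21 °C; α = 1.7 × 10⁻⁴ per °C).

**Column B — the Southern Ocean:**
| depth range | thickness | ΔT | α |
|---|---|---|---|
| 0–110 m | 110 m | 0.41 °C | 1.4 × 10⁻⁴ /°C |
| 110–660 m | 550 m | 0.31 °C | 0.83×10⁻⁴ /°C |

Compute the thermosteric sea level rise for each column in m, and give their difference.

A 0–110 m: 110 × 0.66 × 2.9×10⁻⁴ = 0.021054 m
A 1.7×10⁻⁴ × 560 × 0.21 = 0.019992 m
A total: 0.041046 m
B Layer 1: 110 × 0.41 × 1.4×10⁻⁴ = 0.006314 m
B Layer 2: 550 × 0.83×10⁻⁴ × 0.31 = 0.0141515 m
B total: 0.0204655 m
Difference: 0.041046 − 0.0204655 = 0.0205805 m

A: 0.0410 m; B: 0.0205 m; difference 0.0206 m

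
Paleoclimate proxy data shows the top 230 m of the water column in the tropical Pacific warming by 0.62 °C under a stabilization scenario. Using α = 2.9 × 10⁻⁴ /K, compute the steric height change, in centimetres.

Δh = αΔT·H = 2.9×10⁻⁴ × 0.62 × 230 = 0.041354 m

Δh = 4.14 cm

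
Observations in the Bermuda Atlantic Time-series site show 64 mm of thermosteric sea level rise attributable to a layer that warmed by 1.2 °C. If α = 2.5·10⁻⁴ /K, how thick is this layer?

H ≈ 210 m

H = Δh/(αΔT) = 0.064 / (2.5×10⁻⁴ × 1.2) ≈ 213.3 m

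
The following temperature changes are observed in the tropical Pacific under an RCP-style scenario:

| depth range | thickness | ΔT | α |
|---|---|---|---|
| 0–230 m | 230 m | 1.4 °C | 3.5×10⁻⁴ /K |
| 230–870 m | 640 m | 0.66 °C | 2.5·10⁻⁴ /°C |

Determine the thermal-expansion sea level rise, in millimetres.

Layer 1: 1.4 × 3.5×10⁻⁴ × 230 = 0.11270 m
230–870 m: 0.66 × 2.5×10⁻⁴ × 640 = 0.10560 m
Δh = 0.11270 + 0.10560 = 0.21830 m

218 mm of thermosteric rise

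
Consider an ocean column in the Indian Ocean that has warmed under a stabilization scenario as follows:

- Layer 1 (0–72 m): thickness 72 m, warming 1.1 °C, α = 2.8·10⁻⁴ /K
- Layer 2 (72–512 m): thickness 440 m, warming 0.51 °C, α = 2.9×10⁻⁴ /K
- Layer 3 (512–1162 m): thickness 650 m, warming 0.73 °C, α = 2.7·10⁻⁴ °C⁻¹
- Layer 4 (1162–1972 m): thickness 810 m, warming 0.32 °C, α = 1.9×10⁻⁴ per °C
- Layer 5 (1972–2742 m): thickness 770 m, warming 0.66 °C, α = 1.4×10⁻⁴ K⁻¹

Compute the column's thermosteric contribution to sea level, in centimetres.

34 cm of thermosteric rise

Layer 1: 1.1 × 2.8×10⁻⁴ × 72 = 0.022176 m
72–512 m: 0.51 × 2.9×10⁻⁴ × 440 = 0.065076 m
2.7×10⁻⁴ × 650 × 0.73 = 0.128115 m
1162–1972 m: 1.9×10⁻⁴ × 810 × 0.32 = 0.049248 m
770 × 1.4×10⁻⁴ × 0.66 = 0.071148 m
Δh = 0.022176 + 0.065076 + 0.128115 + 0.049248 + 0.071148 = 0.335763 m ≈ 34 cm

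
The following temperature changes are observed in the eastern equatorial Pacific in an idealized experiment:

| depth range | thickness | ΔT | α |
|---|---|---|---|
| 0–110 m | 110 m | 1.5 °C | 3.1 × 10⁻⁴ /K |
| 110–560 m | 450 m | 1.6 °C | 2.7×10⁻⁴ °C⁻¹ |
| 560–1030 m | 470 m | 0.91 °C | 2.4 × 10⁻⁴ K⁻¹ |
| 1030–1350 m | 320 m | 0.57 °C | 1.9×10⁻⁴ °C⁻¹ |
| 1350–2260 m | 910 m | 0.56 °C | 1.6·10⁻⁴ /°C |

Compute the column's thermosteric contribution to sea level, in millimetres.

460 mm

0–110 m: 1.5 × 110 × 3.1×10⁻⁴ = 0.05115 m
450 × 1.6 × 2.7×10⁻⁴ = 0.19440 m
2.4×10⁻⁴ × 470 × 0.91 = 0.102648 m
1.9×10⁻⁴ × 0.57 × 320 = 0.034656 m
1.6×10⁻⁴ × 910 × 0.56 = 0.081536 m
Δh = 0.05115 + 0.19440 + 0.102648 + 0.034656 + 0.081536 = 0.46439 m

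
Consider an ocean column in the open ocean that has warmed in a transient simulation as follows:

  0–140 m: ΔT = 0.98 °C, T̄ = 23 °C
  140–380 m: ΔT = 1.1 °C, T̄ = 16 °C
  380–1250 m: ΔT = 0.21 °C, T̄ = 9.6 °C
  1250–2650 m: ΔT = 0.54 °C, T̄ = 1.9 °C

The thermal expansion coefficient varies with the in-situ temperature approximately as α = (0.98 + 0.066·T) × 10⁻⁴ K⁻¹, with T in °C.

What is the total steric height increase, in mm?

Layer 1: α = (0.98 + 0.066×23)×10⁻⁴ = 2.498×10⁻⁴ K⁻¹
Layer 2: α = (0.98 + 0.066×16)×10⁻⁴ = 2.036×10⁻⁴ K⁻¹
Layer 3: α = (0.98 + 0.066×9.6)×10⁻⁴ = 1.6136×10⁻⁴ K⁻¹
Layer 4: α = (0.98 + 0.066×1.9)×10⁻⁴ = 1.1054×10⁻⁴ K⁻¹
2.498×10⁻⁴ × 140 × 0.98 = 0.03427256 m
140–380 m: 1.1 × 240 × 2.036×10⁻⁴ = 0.0537504 m
870 × 1.6136×10⁻⁴ × 0.21 = 0.029480472 m
1250–2650 m: 1.1054×10⁻⁴ × 1400 × 0.54 = 0.08356824 m
Δh = 0.03427256 + 0.0537504 + 0.029480472 + 0.08356824 = 0.201071672 m

200 mm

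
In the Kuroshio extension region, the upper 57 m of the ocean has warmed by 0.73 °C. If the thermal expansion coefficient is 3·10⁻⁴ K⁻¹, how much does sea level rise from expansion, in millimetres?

about 12 mm

Δh = αΔT·H = 3×10⁻⁴ × 0.73 × 57 = 0.012483 m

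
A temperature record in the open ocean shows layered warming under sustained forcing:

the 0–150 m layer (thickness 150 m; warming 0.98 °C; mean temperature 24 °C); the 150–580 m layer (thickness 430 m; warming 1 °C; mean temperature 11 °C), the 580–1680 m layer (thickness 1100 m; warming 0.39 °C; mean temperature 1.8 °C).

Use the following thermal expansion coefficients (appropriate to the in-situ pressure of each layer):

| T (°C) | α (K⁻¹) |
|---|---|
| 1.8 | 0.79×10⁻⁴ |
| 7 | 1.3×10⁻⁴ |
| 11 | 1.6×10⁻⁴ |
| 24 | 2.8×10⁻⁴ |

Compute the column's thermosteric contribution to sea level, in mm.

Layer 1 at 24 °C → α = 2.8×10⁻⁴ K⁻¹
Layer 2 at 11 °C → α = 1.6×10⁻⁴ K⁻¹
Layer 3 at 1.8 °C → α = 0.79×10⁻⁴ K⁻¹
0–150 m: 2.8×10⁻⁴ × 0.98 × 150 = 0.04116 m
150–580 m: 1.6×10⁻⁴ × 430 × 1 = 0.06880 m
1100 × 0.39 × 0.79×10⁻⁴ = 0.033891 m
Δh = 0.04116 + 0.06880 + 0.033891 = 0.143851 m

144 mm of thermosteric rise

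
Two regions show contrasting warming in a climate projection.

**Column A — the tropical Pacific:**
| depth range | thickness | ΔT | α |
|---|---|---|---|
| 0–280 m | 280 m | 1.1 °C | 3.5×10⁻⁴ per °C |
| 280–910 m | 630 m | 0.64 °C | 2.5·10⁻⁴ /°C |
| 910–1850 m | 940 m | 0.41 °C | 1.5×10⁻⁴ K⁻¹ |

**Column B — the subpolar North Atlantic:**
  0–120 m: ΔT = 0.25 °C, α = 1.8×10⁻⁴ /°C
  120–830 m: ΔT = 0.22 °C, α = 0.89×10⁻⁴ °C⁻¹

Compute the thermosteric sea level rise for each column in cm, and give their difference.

A: 26.6 cm; B: 1.93 cm; difference 24.7 cm

A Layer 1: 1.1 × 280 × 3.5×10⁻⁴ = 0.10780 m
A Layer 2: 630 × 0.64 × 2.5×10⁻⁴ = 0.10080 m
A Layer 3: 1.5×10⁻⁴ × 0.41 × 940 = 0.05781 m
A total: 0.26641 m
B 120 × 0.25 × 1.8×10⁻⁴ = 0.00540 m
B 120–830 m: 0.89×10⁻⁴ × 0.22 × 710 = 0.0139018 m
B total: 0.0193018 m
Difference: 0.26641 − 0.0193018 = 0.2471082 m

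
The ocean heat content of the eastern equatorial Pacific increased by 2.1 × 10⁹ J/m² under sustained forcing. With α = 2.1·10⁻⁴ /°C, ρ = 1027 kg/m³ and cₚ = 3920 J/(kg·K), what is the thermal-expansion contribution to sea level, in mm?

about 110 mm

Δh = αQ/(ρcₚ) = 2.1×10⁻⁴ × 2.1×10⁹ / (1027 × 3920) ≈ 0.10954 m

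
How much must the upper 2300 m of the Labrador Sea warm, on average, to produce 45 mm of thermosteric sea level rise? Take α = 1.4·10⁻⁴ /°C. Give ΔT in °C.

about 0.140 °C

ΔT = Δh/(αH) = 0.045 / (1.4×10⁻⁴ × 2300) ≈ 0.1398 °C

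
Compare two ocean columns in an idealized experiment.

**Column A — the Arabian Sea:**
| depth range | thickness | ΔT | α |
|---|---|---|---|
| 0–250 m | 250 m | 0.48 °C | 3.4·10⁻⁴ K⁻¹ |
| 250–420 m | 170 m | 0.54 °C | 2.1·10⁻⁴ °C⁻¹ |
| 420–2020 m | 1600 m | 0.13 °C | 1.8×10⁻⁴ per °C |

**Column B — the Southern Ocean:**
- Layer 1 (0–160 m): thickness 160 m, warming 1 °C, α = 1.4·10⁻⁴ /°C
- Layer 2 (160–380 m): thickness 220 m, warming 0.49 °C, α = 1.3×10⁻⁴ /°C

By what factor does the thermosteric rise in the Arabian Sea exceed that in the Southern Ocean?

A 0–250 m: 0.48 × 250 × 3.4×10⁻⁴ = 0.04080 m
A Layer 2: 2.1×10⁻⁴ × 0.54 × 170 = 0.019278 m
A 420–2020 m: 1.8×10⁻⁴ × 0.13 × 1600 = 0.03744 m
A total: 0.097518 m
B 1.4×10⁻⁴ × 1 × 160 = 0.02240 m
B Layer 2: 1.3×10⁻⁴ × 0.49 × 220 = 0.014014 m
B total: 0.036414 m
Ratio: 0.097518 / 0.036414 ≈ 2.678

≈ 2.68×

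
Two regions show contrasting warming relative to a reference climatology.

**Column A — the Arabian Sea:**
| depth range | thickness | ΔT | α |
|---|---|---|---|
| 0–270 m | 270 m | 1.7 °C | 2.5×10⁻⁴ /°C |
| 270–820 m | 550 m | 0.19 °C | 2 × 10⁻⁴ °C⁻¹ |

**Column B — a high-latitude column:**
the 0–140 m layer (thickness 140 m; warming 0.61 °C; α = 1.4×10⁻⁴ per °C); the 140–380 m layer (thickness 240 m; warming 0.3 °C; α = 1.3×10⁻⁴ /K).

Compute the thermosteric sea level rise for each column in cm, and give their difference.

Δh_A ≈ 13.6 cm, Δh_B ≈ 2.13 cm; difference ≈ 11.4 cm

A 1.7 × 2.5×10⁻⁴ × 270 = 0.11475 m
A Layer 2: 0.19 × 550 × 2×10⁻⁴ = 0.02090 m
A total: 0.13565 m
B 0.61 × 1.4×10⁻⁴ × 140 = 0.011956 m
B 140–380 m: 0.3 × 240 × 1.3×10⁻⁴ = 0.00936 m
B total: 0.021316 m
Difference: 0.13565 − 0.021316 = 0.114334 m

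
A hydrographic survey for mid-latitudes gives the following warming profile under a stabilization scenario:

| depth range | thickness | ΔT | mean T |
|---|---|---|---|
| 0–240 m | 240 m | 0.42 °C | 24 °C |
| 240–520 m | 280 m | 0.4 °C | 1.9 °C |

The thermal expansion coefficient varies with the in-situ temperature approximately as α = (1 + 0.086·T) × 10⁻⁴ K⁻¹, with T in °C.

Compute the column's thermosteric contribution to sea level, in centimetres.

Layer 1: α = (1 + 0.086×24)×10⁻⁴ = 3.064×10⁻⁴ K⁻¹
Layer 2: α = (1 + 0.086×1.9)×10⁻⁴ = 1.1634×10⁻⁴ K⁻¹
0–240 m: 3.064×10⁻⁴ × 0.42 × 240 = 0.03088512 m
Layer 2: 0.4 × 280 × 1.1634×10⁻⁴ = 0.01303008 m
Δh = 0.03088512 + 0.01303008 = 0.0439152 m

4.4 cm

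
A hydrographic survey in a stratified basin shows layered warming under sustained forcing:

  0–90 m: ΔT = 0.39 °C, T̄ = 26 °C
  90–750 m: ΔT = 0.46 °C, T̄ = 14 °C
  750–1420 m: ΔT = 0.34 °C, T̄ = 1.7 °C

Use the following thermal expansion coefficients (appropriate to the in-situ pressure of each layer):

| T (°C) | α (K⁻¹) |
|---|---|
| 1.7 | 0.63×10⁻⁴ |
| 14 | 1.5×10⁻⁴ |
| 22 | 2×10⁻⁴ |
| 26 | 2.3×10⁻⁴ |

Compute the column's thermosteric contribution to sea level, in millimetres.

Layer 1 at 26 °C → α = 2.3×10⁻⁴ K⁻¹
Layer 2 at 14 °C → α = 1.5×10⁻⁴ K⁻¹
Layer 3 at 1.7 °C → α = 0.63×10⁻⁴ K⁻¹
Layer 1: 2.3×10⁻⁴ × 0.39 × 90 = 0.008073 m
90–750 m: 1.5×10⁻⁴ × 0.46 × 660 = 0.04554 m
750–1420 m: 0.63×10⁻⁴ × 670 × 0.34 = 0.0143514 m
Δh = 0.008073 + 0.04554 + 0.0143514 = 0.0679644 m ≈ 68.0 mm

68.0 mm of thermosteric rise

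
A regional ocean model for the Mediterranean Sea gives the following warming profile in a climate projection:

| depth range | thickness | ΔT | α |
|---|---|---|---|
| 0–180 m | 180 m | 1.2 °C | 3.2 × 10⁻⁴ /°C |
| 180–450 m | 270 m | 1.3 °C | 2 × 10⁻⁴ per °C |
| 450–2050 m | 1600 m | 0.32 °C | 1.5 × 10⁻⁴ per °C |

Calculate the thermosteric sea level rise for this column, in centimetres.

Layer 1: 3.2×10⁻⁴ × 1.2 × 180 = 0.06912 m
270 × 2×10⁻⁴ × 1.3 = 0.07020 m
1600 × 0.32 × 1.5×10⁻⁴ = 0.07680 m
Δh = 0.06912 + 0.07020 + 0.07680 = 0.21612 m

Δh ≈ 21.6 cm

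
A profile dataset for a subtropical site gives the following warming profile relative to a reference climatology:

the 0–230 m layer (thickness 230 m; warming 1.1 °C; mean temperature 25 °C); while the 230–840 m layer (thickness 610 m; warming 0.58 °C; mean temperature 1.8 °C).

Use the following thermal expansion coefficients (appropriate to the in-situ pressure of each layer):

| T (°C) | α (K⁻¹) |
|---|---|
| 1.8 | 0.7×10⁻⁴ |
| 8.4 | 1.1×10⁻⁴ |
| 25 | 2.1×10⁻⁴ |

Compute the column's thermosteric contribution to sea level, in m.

Δh = 0.078 m

Layer 1 at 25 °C → α = 2.1×10⁻⁴ K⁻¹
Layer 2 at 1.8 °C → α = 0.7×10⁻⁴ K⁻¹
0–230 m: 230 × 2.1×10⁻⁴ × 1.1 = 0.05313 m
Layer 2: 0.58 × 0.7×10⁻⁴ × 610 = 0.024766 m
Δh = 0.05313 + 0.024766 = 0.077896 m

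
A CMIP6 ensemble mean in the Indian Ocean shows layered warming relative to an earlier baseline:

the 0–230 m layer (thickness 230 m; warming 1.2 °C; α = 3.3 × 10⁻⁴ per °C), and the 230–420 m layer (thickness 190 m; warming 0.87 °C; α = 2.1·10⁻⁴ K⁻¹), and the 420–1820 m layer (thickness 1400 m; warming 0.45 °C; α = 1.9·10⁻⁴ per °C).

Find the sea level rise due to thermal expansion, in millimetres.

245 mm of thermosteric rise

3.3×10⁻⁴ × 1.2 × 230 = 0.09108 m
Layer 2: 190 × 0.87 × 2.1×10⁻⁴ = 0.034713 m
420–1820 m: 1.9×10⁻⁴ × 1400 × 0.45 = 0.11970 m
Δh = 0.09108 + 0.034713 + 0.11970 = 0.245493 m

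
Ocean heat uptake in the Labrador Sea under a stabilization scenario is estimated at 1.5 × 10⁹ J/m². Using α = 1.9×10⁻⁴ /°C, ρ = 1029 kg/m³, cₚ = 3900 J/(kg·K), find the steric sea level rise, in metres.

Δh = αQ/(ρcₚ) = 1.9×10⁻⁴ × 1.5×10⁹ / (1029 × 3900) ≈ 0.071017 m

Δh = 0.0710 m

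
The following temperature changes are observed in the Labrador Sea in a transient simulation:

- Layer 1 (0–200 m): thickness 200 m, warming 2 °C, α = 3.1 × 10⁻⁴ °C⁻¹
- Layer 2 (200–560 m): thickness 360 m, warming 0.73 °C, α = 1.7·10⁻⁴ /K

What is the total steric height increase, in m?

3.1×10⁻⁴ × 200 × 2 = 0.12400 m
Layer 2: 1.7×10⁻⁴ × 360 × 0.73 = 0.044676 m
Δh = 0.12400 + 0.044676 = 0.168676 m

about 0.169 m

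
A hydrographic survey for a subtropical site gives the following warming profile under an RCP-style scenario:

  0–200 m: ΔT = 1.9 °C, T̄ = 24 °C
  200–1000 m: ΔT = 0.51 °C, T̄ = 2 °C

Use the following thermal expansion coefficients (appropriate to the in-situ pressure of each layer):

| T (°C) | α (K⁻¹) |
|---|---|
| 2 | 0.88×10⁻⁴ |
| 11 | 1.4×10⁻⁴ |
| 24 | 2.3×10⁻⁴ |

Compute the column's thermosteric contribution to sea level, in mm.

Layer 1 at 24 °C → α = 2.3×10⁻⁴ K⁻¹
Layer 2 at 2 °C → α = 0.88×10⁻⁴ K⁻¹
200 × 2.3×10⁻⁴ × 1.9 = 0.08740 m
Layer 2: 800 × 0.88×10⁻⁴ × 0.51 = 0.035904 m
Δh = 0.08740 + 0.035904 = 0.123304 m

about 120 mm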